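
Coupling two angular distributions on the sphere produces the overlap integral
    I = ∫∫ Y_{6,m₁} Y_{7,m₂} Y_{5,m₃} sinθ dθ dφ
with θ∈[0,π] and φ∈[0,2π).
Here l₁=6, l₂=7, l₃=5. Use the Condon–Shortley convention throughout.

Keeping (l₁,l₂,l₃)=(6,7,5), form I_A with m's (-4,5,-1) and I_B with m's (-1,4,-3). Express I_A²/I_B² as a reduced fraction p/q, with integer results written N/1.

l's match ⇒ only the (l;m) 3-j factors differ between A and B.
A: triangle coeff Δ(6,7,5) = 1/174594420; Σ_t [6,8]: t=6:+1/24883200 t=7:−1/3628800 t=8:+1/7741440 = -37/348364800; (3j)²=1369/176358 [(6 7 5; -4 5 -1)], sign=-1
B: triangle coeff Δ(6,7,5) = 1/174594420; Σ_t [5,7]: t=5:−1/2073600 t=6:+1/1036800 t=7:−1/5806080 = 1/3225600; (3j)²=27/4199 [(6 7 5; -1 4 -3)], sign=+1
I_A²/I_B² = (1369/176358)/(27/4199) = 1369/1134

1369/1134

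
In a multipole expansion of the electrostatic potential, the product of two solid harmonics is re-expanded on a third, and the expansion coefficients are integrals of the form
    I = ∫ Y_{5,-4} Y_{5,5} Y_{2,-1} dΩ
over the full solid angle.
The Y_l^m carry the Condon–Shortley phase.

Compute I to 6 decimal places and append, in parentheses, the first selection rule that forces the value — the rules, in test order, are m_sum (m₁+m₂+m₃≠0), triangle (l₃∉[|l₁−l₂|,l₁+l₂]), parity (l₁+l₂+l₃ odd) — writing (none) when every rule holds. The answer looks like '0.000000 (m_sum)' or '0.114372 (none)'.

-0.187924 (none)

Checks pass: Σm=0; 12 even; l₃=2∈[0,10].
(2·5+1)(2·5+1)(2·2+1) = 605
Δ: 8! 2! 2! / 13! → 1/38610
sum: t=3:−1/2880 t=4:+1/576 t=5:−1/2880 = 1/960
3j²(5 5 2; 0 0 0) = Δ·Π!·Σ² = 10/429  (sign +1)
sum: t=8:+1/80640 = 1/80640
3j²(5 5 2; -4 5 -1) = Δ·Π!·Σ² = 9/286  (sign -1)
combine: 4πI² = 605·10/429·9/286 = 75/169
take √, sign -1: I = -0.18792404
No selection rule forces the value: the integral is nonzero (none).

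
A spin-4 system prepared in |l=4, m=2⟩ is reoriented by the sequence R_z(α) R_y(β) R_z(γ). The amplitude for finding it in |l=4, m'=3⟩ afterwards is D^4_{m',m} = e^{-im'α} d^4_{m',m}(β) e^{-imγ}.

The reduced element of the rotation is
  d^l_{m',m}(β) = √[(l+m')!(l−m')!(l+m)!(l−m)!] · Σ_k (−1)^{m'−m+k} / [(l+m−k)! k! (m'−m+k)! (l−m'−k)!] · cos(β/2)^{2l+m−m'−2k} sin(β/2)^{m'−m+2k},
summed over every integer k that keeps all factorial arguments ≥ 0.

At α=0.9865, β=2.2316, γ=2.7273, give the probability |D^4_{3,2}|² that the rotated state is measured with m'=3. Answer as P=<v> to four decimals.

D^4_{3,2}(0.9865,2.2316,2.7273) = e^{-i·3·0.9865}·d^4_{3,2}(2.2316)·e^{-i·2·2.7273}. Compute d first:
Half-angle: c=0.439459, s=0.898263. N=√(5040·1·720·2)=2693.993318
The bounds max(0,m−m')=0 and min(l+m,l−m')=1 give 2 terms
  k=0: (−1)^1·2693.9933/(720)·0.4395^7·0.8983^1 = -0.010639
  k=1: (−1)^2·2693.9933/(240)·0.4395^5·0.8983^3 = +0.133348
d^4_{3,2}(2.2316) = -0.010639 +0.133348 = +0.122709
|D^4_{3,2}|² = |d^4_{3,2}(β)|² = (+0.122709)² = 0.015058 (the z-rotation phases have unit modulus)

P=0.0151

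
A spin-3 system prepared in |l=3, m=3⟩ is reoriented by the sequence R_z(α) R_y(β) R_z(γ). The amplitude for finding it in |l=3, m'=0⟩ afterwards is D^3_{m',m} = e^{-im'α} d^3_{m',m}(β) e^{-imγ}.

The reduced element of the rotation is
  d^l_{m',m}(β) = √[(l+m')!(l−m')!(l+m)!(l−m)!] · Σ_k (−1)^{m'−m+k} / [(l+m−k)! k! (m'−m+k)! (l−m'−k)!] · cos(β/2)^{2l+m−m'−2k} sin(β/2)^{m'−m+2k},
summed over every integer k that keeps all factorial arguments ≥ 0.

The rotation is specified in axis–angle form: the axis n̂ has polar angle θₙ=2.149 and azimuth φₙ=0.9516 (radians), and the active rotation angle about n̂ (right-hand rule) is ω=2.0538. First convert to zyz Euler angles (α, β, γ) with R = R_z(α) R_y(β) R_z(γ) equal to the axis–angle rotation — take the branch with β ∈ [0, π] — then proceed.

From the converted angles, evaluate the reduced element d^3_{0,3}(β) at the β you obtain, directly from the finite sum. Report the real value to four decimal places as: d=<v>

d=0.5584

Axis–angle → zyz. n̂ = (sinθₙcosφₙ, sinθₙsinφₙ, cosθₙ) = (+0.486037, +0.681970, -0.546520), ω = 2.0538.
R = I cosω + sinω [n̂]ₓ + (1−cosω) n̂n̂ᵀ gives
  R = [-0.118493, +0.969409, +0.214956; +0.001407, +0.216645, -0.976249; -0.992954, -0.115376, -0.027035]
β = atan2(√(R₁₃²+R₂₃²), R₃₃) = 1.597835; α = atan2(R₂₃, R₁₃) mod 2π = 4.929117; γ = atan2(R₃₂, −R₃₁) mod 2π = 6.167509
d^3_{0,3}(β=1.5978) via the finite sum:
With c≡cos(β/2)=0.697483 and s≡sin(β/2)=0.716601, N=[6·6·720·1]^{1/2}=160.996894
k∈{3} keeps every argument non-negative
  k=3: (−1)^0·160.9969/(36)·0.6975^3·0.7166^3 = +0.558404
d^3_{0,3}(1.5978) = +0.558404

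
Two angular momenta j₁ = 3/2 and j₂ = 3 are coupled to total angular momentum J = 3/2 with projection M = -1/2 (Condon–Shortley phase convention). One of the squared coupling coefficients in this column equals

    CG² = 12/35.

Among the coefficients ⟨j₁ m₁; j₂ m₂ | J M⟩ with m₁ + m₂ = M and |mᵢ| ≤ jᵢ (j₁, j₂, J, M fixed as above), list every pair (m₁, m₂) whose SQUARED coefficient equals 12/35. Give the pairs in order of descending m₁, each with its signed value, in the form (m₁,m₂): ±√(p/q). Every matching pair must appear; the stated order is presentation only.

Admissible pairs with m₁+m₂ = M = -1/2: (-3/2,1), (-1/2,0), (1/2,-1), (3/2,-2)
  (m₁,m₂)=(3/2,-2): CG² = 2/7, CG = +√(2/7)
  (m₁,m₂)=(1/2,-1): CG² = 12/35, CG = −√(12/35)   ← matches the target
  (m₁,m₂)=(-1/2,0): CG² = 9/35, CG = +√(9/35)
  (m₁,m₂)=(-3/2,1): CG² = 4/35, CG = −√(4/35)
Pairs with CG² = 12/35: (1/2,-1): −√(12/35)

(1/2,-1): −√(12/35)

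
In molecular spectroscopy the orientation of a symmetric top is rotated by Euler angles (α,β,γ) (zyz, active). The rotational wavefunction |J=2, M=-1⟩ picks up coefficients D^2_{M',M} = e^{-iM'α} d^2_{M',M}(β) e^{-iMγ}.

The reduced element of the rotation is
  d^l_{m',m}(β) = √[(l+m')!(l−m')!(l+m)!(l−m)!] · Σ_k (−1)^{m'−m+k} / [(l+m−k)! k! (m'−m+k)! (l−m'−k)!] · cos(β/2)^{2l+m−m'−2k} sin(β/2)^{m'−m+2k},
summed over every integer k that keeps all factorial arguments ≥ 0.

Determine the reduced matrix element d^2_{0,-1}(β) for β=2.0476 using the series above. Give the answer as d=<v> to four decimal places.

d=0.4994

d^2_{0,-1}(β=2.0476) via the finite sum:
Half-angle: c=0.520124, s=0.854091. N=√(2·2·1·6)=4.898979
k: max(0,(-1)−(0))=0 … min(2+(-1),2−(0))=1
  k=0: (−1)^1·4.8990/(2)·0.5201^3·0.8541^1 = -0.294375
  k=1: (−1)^2·4.8990/(2)·0.5201^1·0.8541^3 = +0.793770
d^2_{0,-1}(2.0476) = -0.294375 +0.793770 = +0.499395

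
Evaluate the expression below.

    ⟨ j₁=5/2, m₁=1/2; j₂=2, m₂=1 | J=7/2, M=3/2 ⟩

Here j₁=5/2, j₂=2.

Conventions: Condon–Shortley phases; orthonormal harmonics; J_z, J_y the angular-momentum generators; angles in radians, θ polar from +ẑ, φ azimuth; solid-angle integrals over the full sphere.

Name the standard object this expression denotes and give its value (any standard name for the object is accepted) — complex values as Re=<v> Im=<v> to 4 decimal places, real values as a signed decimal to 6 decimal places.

This is a Clebsch–Gordan (vector-coupling) coefficient.
j₁+j₂−J=1  J+j₁−j₂=4  J−j₁+j₂=3  j₁+j₂+J+1=9
(j₁±m₁, j₂±m₂, J±M) = (3,2,3,1,5,2)
P² = 384/7
sum k=0..1:
  [0] +1/24 = 1/24
  [1] −1/12 = -1/12
S = -1/24
C² = P²·S² = 2/21 ; C = -0.308607

Clebsch–Gordan coefficient, −√(2/21) ≈ -0.308607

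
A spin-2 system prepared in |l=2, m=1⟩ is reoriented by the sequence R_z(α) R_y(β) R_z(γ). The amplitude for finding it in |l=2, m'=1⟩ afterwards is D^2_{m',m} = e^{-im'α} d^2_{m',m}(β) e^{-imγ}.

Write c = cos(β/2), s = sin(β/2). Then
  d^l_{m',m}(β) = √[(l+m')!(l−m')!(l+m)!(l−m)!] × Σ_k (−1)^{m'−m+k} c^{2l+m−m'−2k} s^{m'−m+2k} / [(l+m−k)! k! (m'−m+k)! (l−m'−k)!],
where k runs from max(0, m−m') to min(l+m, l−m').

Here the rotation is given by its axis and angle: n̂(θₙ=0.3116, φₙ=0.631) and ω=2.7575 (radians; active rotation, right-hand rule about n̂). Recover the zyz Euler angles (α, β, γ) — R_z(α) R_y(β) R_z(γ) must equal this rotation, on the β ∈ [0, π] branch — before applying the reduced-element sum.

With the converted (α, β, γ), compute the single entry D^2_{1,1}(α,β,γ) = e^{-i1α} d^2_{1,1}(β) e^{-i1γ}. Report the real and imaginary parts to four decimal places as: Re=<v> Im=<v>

Re=-0.5335 Im=-0.2275

Axis–angle → zyz. n̂ = (sinθₙcosφₙ, sinθₙsinφₙ, cosθₙ) = (+0.247546, +0.180869, +0.951844), ω = 2.7575.
R = I cosω + sinω [n̂]ₓ + (1−cosω) n̂n̂ᵀ gives
  R = [-0.809046, -0.270389, +0.521857; +0.442958, -0.864095, +0.239014; +0.386308, +0.424534, +0.818863]
β = atan2(√(R₁₃²+R₂₃²), R₃₃) = 0.611368; α = atan2(R₂₃, R₁₃) mod 2π = 0.429493; γ = atan2(R₃₂, −R₃₁) mod 2π = 2.309085
Split into d^2_{1,1}(β=0.6114) × two z-phases.
c=cos(0.611368/2)=0.953641, s=sin(0.611368/2)=0.300946; N=√[6·1·6·1]=6.000000
Admissible k: 0..1 (factorial args all ≥0)
  k=0: (−1)^0·6.0000/(6)·0.9536^4·0.3009^0 = +0.827066
  k=1: (−1)^1·6.0000/(2)·0.9536^2·0.3009^2 = -0.247097
d^2_{1,1}(0.6114) = +0.827066 -0.247097 = +0.579969
Phases: e^{-i·(1)·0.4295}=+0.909177-0.416409i, e^{-i·(1)·2.3091}=-0.673023-0.739621i ⇒ D=-0.533503-0.227460i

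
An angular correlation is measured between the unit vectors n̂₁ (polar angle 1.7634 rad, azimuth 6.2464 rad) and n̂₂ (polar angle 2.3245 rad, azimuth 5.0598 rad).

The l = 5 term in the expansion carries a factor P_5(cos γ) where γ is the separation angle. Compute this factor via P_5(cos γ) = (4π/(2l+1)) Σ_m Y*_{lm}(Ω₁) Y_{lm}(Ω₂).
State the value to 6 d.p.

Term-by-term m-sum for l=5 (normalisation 4π/11 = 1.142397):
  [-5]  conj(Y_{5,-5})(Ω₁) = +0.415648-0.077323i ; Y_{5,-5}(Ω₂) = +0.094346-0.015832i ; Δ = +0.037991-0.013876i
  [-4]  conj(Y_{5,-4})(Ω₁) = -0.257915+0.038226i ; Y_{5,-4}(Ω₂) = -0.051153+0.279280i ; Δ = +0.002517-0.073986i
  [-3]  conj(Y_{5,-3})(Ω₁) = -0.217907+0.024145i ; Y_{5,-3}(Ω₂) = -0.372327-0.217435i ; Δ = +0.086383+0.038390i
  [-2]  conj(Y_{5,-2})(Ω₁) = +0.277414-0.020446i ; Y_{5,-2}(Ω₂) = +0.191832-0.159887i ; Δ = +0.049948-0.048277i
  [-1]  conj(Y_{5,-1})(Ω₁) = +0.161860-0.005957i ; Y_{5,-1}(Ω₂) = -0.075587-0.208747i ; Δ = -0.013478-0.033337i
  [+0]  conj(Y_{5,0})(Ω₁) = -0.280269-0.000000i ; Y_{5,0}(Ω₂) = +0.317343+0.000000i ; Δ = -0.088941-0.000000i
  [+1]  conj(Y_{5,1})(Ω₁) = -0.161860-0.005957i ; Y_{5,1}(Ω₂) = +0.075587-0.208747i ; Δ = -0.013478+0.033337i
  [+2]  conj(Y_{5,2})(Ω₁) = +0.277414+0.020446i ; Y_{5,2}(Ω₂) = +0.191832+0.159887i ; Δ = +0.049948+0.048277i
  [+3]  conj(Y_{5,3})(Ω₁) = +0.217907+0.024145i ; Y_{5,3}(Ω₂) = +0.372327-0.217435i ; Δ = +0.086383-0.038390i
  [+4]  conj(Y_{5,4})(Ω₁) = -0.257915-0.038226i ; Y_{5,4}(Ω₂) = -0.051153-0.279280i ; Δ = +0.002517+0.073986i
  [+5]  conj(Y_{5,5})(Ω₁) = -0.415648-0.077323i ; Y_{5,5}(Ω₂) = -0.094346-0.015832i ; Δ = +0.037991+0.013876i
Accumulated sum +0.237779+0.000000i; after 4π/(2l+1) scaling, +0.271638+0.000000i ⇒ P_5 = 0.271638

0.271638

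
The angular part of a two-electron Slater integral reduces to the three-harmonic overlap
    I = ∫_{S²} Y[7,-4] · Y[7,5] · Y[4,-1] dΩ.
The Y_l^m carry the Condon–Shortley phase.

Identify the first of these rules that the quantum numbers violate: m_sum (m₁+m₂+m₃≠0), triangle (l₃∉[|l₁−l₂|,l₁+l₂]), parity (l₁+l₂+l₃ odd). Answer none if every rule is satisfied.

azimuthal sum: -4 + 5 − 1 = 0  ✓
0 ≤ 4 ≤ 14 (triangle on l)  ✓
L = 7 + 7 + 4 = 18 (even)  ✓

none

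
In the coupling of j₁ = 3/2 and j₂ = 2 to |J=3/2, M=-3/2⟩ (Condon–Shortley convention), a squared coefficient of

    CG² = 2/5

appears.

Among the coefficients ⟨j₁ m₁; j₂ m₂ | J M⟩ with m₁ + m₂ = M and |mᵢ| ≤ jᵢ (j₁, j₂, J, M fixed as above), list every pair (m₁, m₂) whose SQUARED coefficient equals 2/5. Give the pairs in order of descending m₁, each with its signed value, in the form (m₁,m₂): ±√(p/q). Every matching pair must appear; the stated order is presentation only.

Admissible pairs with m₁+m₂ = M = -3/2: (-3/2,0), (-1/2,-1), (1/2,-2)
  (m₁,m₂)=(1/2,-2): CG² = 2/5, CG = +√(2/5)   ← matches the target
  (m₁,m₂)=(-1/2,-1): CG² = 2/5, CG = −√(2/5)   ← matches the target
  (m₁,m₂)=(-3/2,0): CG² = 1/5, CG = +√(1/5)
Pairs with CG² = 2/5: (1/2,-2): +√(2/5); (-1/2,-1): −√(2/5)

(1/2,-2): +√(2/5); (-1/2,-1): −√(2/5)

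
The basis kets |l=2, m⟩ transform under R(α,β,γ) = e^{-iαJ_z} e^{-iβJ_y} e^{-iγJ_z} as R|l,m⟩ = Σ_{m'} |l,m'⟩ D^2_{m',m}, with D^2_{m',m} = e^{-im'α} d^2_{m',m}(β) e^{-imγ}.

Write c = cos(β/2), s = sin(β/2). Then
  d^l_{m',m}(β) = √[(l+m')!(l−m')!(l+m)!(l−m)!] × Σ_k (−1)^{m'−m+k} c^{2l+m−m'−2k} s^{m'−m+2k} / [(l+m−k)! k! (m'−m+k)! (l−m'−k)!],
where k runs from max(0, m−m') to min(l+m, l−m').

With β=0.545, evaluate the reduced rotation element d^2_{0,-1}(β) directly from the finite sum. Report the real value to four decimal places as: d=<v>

d=-0.5429

d^2_{0,-1}(β=0.5450) via the finite sum:
c=cos(0.545000/2)=0.963101, s=sin(0.545000/2)=0.269140; N=√[2·2·1·6]=4.898979
k∈{0,1} keeps every argument non-negative
  k=0: (−1)^1·4.8990/(2)·0.9631^3·0.2691^1 = -0.588938
  k=1: (−1)^2·4.8990/(2)·0.9631^1·0.2691^3 = +0.045992
d^2_{0,-1}(0.5450) = -0.588938 +0.045992 = -0.542946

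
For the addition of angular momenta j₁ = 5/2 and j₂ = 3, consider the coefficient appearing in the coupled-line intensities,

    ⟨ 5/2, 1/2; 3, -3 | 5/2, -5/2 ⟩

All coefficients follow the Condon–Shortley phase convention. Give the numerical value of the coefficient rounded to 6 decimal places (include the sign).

+0.487950

√[6·3!2!3!/9! · 3!2!0!6!0!5!] = √(8640/7)
  +(−1)^0/∏(0,3,2,0,0,3)! = 1/72  (running 1/72)
⟨..|..⟩ = √(8640/7)·(1/72) = +0.487950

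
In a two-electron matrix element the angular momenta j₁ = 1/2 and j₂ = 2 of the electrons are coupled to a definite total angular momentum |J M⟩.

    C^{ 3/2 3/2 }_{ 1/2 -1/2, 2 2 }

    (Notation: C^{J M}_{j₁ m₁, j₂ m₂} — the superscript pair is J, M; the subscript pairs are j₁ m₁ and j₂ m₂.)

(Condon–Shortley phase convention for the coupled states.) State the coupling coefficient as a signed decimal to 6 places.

-0.894427

√[4·1!0!3!/5! · 0!1!4!0!3!0!] = √(144/5)
  +(−1)^1/∏(1,0,0,3,0,0)! = -1/6  (running -1/6)
⟨..|..⟩ = √(144/5)·(-1/6) = -0.894427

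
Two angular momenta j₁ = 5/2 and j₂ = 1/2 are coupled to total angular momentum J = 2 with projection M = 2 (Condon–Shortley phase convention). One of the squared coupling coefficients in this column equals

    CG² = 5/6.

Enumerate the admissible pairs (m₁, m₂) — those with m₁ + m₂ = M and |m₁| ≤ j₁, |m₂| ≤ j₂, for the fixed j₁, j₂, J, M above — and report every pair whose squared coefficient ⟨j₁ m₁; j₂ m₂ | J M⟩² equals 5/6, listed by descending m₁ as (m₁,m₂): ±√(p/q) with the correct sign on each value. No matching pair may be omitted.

Admissible pairs with m₁+m₂ = M = 2: (3/2,1/2), (5/2,-1/2)
  (m₁,m₂)=(5/2,-1/2): CG² = 5/6, CG = +√(5/6)   ← matches the target
  (m₁,m₂)=(3/2,1/2): CG² = 1/6, CG = −√(1/6)
Pairs with CG² = 5/6: (5/2,-1/2): +√(5/6)

(5/2,-1/2): +√(5/6)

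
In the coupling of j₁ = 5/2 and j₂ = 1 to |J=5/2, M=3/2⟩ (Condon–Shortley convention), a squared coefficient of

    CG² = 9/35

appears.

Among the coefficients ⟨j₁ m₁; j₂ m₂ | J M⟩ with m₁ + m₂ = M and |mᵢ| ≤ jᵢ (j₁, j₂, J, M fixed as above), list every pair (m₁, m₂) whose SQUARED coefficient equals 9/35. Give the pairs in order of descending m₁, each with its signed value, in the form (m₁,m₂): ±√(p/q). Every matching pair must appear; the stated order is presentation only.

Admissible pairs with m₁+m₂ = M = 3/2: (1/2,1), (3/2,0), (5/2,-1)
  (m₁,m₂)=(5/2,-1): CG² = 2/7, CG = +√(2/7)
  (m₁,m₂)=(3/2,0): CG² = 9/35, CG = +√(9/35)   ← matches the target
  (m₁,m₂)=(1/2,1): CG² = 16/35, CG = −√(16/35)
Pairs with CG² = 9/35: (3/2,0): +√(9/35)

(3/2,0): +√(9/35)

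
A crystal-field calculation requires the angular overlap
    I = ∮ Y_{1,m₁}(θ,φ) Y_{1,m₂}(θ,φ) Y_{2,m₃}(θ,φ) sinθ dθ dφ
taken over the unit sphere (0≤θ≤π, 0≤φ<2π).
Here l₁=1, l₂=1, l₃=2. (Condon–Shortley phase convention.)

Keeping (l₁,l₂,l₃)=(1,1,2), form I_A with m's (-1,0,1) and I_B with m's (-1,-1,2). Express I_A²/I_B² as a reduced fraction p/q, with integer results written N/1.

Shared (l₁,l₂,l₃)=(1,1,2): N and (l;000)² cancel in I_A²/I_B².
A: Δ = 0!·2!·2!/5! = 1/30; Racah Σ t=0..0: t=0:+1/2 = 1/2; ⇒ 3j(1 1 2; -1 0 1)² = 1/10, sgn -1
B: Δ = 0!·2!·2!/5! = 1/30; Racah Σ t=0..0: t=0:+1/4 = 1/4; ⇒ 3j(1 1 2; -1 -1 2)² = 1/5, sgn +1
I_A²/I_B² = (1/10)/(1/5) = 1/2

1/2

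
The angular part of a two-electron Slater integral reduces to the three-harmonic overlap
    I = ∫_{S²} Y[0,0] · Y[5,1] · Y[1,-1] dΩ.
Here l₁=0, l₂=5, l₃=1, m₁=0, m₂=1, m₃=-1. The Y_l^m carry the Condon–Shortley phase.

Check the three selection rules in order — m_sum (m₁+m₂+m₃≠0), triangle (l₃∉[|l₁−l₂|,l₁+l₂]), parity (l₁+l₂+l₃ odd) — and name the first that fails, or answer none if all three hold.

azimuthal sum: 0 + 1 − 1 = 0  ✓
l₃ must lie in [5,5]; have l₃=1  ✗
L = 0 + 5 + 1 = 6 (even)

triangle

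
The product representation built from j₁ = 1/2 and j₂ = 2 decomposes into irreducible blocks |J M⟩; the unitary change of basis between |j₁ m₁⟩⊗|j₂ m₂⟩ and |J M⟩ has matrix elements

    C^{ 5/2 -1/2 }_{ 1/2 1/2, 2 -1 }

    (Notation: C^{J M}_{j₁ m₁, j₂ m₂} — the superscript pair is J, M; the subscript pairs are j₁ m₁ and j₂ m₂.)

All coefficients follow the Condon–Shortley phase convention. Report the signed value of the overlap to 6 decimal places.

+0.632456

√[6·0!1!4!/6! · 1!0!1!3!2!3!] = √(72/5)
  +(−1)^0/∏(0,0,0,1,1,3)! = 1/6  (running 1/6)
⟨..|..⟩ = √(72/5)·(1/6) = +0.632456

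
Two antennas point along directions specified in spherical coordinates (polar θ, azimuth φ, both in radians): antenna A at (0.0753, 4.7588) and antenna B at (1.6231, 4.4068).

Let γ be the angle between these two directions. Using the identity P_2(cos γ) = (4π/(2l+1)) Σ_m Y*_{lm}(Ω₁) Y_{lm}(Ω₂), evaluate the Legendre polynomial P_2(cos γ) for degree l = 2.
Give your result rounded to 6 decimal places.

Term-by-term m-sum for l=2 (normalisation 4π/5 = 2.513274):
  [-2]  conj(Y_{2,-2})(Ω₁) = -0.002177-0.000203i ; Y_{2,-2}(Ω₂) = -0.315483-0.221051i ; Δ = +0.000642+0.000545i
  [-1]  conj(Y_{2,-1})(Ω₁) = +0.002689-0.057891i ; Y_{2,-1}(Ω₂) = +0.012135-0.038465i ; Δ = -0.002194-0.000806i
  [+0]  conj(Y_{2,0})(Ω₁) = +0.625428-0.000000i ; Y_{2,0}(Ω₂) = -0.312805+0.000000i ; Δ = -0.195637+0.000000i
  [+1]  conj(Y_{2,1})(Ω₁) = -0.002689-0.057891i ; Y_{2,1}(Ω₂) = -0.012135-0.038465i ; Δ = -0.002194+0.000806i
  [+2]  conj(Y_{2,2})(Ω₁) = -0.002177+0.000203i ; Y_{2,2}(Ω₂) = -0.315483+0.221051i ; Δ = +0.000642-0.000545i
Total Σ_m = -0.198742+0.000000i. Multiply by 2.513274: -0.499493+0.000000i. P_2(cos γ) = -0.499493

-0.499493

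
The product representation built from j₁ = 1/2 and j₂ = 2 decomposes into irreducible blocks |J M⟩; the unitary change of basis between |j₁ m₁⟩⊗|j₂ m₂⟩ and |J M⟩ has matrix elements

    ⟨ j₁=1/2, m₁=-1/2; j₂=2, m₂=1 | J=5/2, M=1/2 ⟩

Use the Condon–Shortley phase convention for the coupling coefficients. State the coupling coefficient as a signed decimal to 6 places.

+√(2/5) ≈ +0.632456

√[6·0!1!4!/6! · 0!1!3!1!3!2!] = √(72/5)
  +(−1)^0/∏(0,0,1,3,0,1)! = 1/6  (running 1/6)
⟨..|..⟩ = √(72/5)·(1/6) = +0.632456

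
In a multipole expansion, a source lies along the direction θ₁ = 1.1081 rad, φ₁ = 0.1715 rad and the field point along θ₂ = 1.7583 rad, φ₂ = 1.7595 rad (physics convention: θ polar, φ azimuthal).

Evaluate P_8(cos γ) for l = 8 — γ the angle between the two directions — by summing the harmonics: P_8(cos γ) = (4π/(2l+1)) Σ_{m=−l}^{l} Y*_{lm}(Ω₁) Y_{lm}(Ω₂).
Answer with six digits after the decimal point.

Summing Y*_{l m}(θ₁,φ₁)·Y_{l m}(θ₂,φ₂) over m ∈ [−8, 8]; prefactor 4π/(2·8+1) = 0.739198:
  [-8]  conj(Y_{8,-8})(Ω₁) = (0.041853, 0.207750) ; Y_{8,-8}(Ω₂) = (0.027351, -0.446601) ; Δ = (0.093926, -0.013009)
  [-7]  conj(Y_{8,-7})(Ω₁) = (0.153022, 0.394180) ; Y_{8,-7}(Ω₂) = (-0.329028, -0.083969) ; Δ = (-0.017250, -0.142545)
  [-6]  conj(Y_{8,-6})(Ω₁) = (0.198198, 0.329301) ; Y_{8,-6}(Ω₂) = (0.068828, -0.146742) ; Δ = (0.061964, -0.006419)
  [-5]  conj(Y_{8,-5})(Ω₁) = (-0.001555, -0.001797) ; Y_{8,-5}(Ω₂) = (-0.278459, -0.201870) ; Δ = (0.000070, 0.000814)
  [-4]  conj(Y_{8,-4})(Ω₁) = (-0.268551, -0.219845) ; Y_{8,-4}(Ω₂) = (0.040187, -0.037802) ; Δ = (-0.019103, 0.001317)
  [-3]  conj(Y_{8,-3})(Ω₁) = (-0.153723, -0.086897) ; Y_{8,-3}(Ω₂) = (-0.177531, -0.279359) ; Δ = (0.003015, 0.058371)
  [-2]  conj(Y_{8,-2})(Ω₁) = (0.250371, 0.089411) ; Y_{8,-2}(Ω₂) = (0.005785, -0.002293) ; Δ = (0.001654, -0.000057)
  [-1]  conj(Y_{8,-1})(Ω₁) = (0.231420, 0.040082) ; Y_{8,-1}(Ω₂) = (-0.060396, -0.316249) ; Δ = (-0.001301, -0.075607)
  [+0]  conj(Y_{8,0})(Ω₁) = (-0.234525, -0.000000) ; Y_{8,0}(Ω₂) = (-0.008262, 0.000000) ; Δ = (0.001938, 0.000000)
  [+1]  conj(Y_{8,1})(Ω₁) = (-0.231420, 0.040082) ; Y_{8,1}(Ω₂) = (0.060396, -0.316249) ; Δ = (-0.001301, 0.075607)
  [+2]  conj(Y_{8,2})(Ω₁) = (0.250371, -0.089411) ; Y_{8,2}(Ω₂) = (0.005785, 0.002293) ; Δ = (0.001654, 0.000057)
  [+3]  conj(Y_{8,3})(Ω₁) = (0.153723, -0.086897) ; Y_{8,3}(Ω₂) = (0.177531, -0.279359) ; Δ = (0.003015, -0.058371)
  [+4]  conj(Y_{8,4})(Ω₁) = (-0.268551, 0.219845) ; Y_{8,4}(Ω₂) = (0.040187, 0.037802) ; Δ = (-0.019103, -0.001317)
  [+5]  conj(Y_{8,5})(Ω₁) = (0.001555, -0.001797) ; Y_{8,5}(Ω₂) = (0.278459, -0.201870) ; Δ = (0.000070, -0.000814)
  [+6]  conj(Y_{8,6})(Ω₁) = (0.198198, -0.329301) ; Y_{8,6}(Ω₂) = (0.068828, 0.146742) ; Δ = (0.061964, 0.006419)
  [+7]  conj(Y_{8,7})(Ω₁) = (-0.153022, 0.394180) ; Y_{8,7}(Ω₂) = (0.329028, -0.083969) ; Δ = (-0.017250, 0.142545)
  [+8]  conj(Y_{8,8})(Ω₁) = (0.041853, -0.207750) ; Y_{8,8}(Ω₂) = (0.027351, 0.446601) ; Δ = (0.093926, 0.013009)
Σ over m = (0.247888, -0.000000); ×(4π/17) → (0.183239, -0.000000). Real part: 0.183239

0.183239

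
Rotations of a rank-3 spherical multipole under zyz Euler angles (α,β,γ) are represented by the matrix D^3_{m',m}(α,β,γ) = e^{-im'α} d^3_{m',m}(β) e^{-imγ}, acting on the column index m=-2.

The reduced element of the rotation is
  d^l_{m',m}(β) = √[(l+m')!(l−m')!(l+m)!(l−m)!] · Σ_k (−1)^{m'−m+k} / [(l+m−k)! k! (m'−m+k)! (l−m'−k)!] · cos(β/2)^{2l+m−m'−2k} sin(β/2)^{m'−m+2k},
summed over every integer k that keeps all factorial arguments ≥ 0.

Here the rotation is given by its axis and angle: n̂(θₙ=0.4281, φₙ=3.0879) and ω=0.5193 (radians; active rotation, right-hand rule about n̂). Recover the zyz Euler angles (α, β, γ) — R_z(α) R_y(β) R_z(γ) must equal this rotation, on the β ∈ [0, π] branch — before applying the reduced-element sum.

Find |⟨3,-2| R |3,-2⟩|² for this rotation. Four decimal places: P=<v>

P=0.8295

Axis–angle → zyz. n̂ = (sinθₙcosφₙ, sinθₙsinφₙ, cosθₙ) = (-0.414545, +0.022279, +0.909756), ω = 0.5193.
R = I cosω + sinω [n̂]ₓ + (1−cosω) n̂n̂ᵀ gives
  R = [+0.890822, -0.452705, -0.038662; +0.450269, +0.868232, +0.208399; -0.060776, -0.203055, +0.977279]
β = atan2(√(R₁₃²+R₂₃²), R₃₃) = 0.213575; α = atan2(R₂₃, R₁₃) mod 2π = 1.754231; γ = atan2(R₃₂, −R₃₁) mod 2π = 5.003209
D^3_{-2,-2}(1.7542,0.2136,5.0032) = e^{-i·-2·1.7542}·d^3_{-2,-2}(0.2136)·e^{-i·-2·5.0032}. Compute d first:
c=cos(0.213575/2)=0.994304, s=sin(0.213575/2)=0.106585; N=√[1·120·1·120]=120.000000
The bounds max(0,m−m')=0 and min(l+m,l−m')=1 give 2 terms
  k=0: (−1)^0·120.0000/(120)·0.9943^6·0.1066^0 = +0.966305
  k=1: (−1)^1·120.0000/(24)·0.9943^4·0.1066^2 = -0.055518
d^3_{-2,-2}(0.2136) = +0.966305 -0.055518 = +0.910786
|D^3_{-2,-2}|² = |d^3_{-2,-2}(β)|² = (+0.910786)² = 0.829532 (the z-rotation phases have unit modulus)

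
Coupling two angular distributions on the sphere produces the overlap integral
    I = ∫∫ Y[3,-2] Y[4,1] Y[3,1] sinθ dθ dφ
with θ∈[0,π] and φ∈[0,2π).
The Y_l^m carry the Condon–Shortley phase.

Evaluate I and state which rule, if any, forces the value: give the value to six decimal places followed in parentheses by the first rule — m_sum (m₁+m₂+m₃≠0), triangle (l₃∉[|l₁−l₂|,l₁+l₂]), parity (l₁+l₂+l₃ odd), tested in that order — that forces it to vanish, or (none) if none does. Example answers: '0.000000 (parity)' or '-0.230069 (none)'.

m-sum 0 ✓  L=10 even ✓  1≤3≤7 ✓
Π(2lᵢ+1) = 7×9×7 = 441
triangle coeff Δ(3,4,3) = 1/34650
Σ_t [1,3]: t=1:−1/72 t=2:+1/16 t=3:−1/72 = 5/144
(3j)²=2/77 [(3 4 3; 0 0 0)], sign=-1
Σ_t [3,4]: t=3:−1/48 t=4:+1/144 = -1/72
(3j)²=16/693 [(3 4 3; -2 1 1)], sign=-1
⇒ 4πI² = 32/121
I = (+1)√(32/121/(4π)) = 0.14506992
No selection rule forces the value: the integral is nonzero (none).

0.145070 (none)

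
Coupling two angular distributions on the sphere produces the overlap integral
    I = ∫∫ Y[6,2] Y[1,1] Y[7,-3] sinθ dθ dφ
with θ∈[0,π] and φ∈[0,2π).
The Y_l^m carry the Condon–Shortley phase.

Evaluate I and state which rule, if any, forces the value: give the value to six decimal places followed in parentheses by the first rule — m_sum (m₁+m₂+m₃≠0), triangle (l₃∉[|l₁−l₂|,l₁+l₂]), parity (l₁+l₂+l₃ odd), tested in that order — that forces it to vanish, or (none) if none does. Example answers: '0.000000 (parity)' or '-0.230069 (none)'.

Rules hold: Σm=0, L=14 even, 5≤7≤7.
N = 13·3·15 = 585
Δ = 0!·12!·2!/15! = 1/1365
Racah Σ t=0..0: t=0:+1/518400 = 1/518400
⇒ 3j(6 1 7; 0 0 0)² = 7/195, sgn -1
Racah Σ t=0..0: t=0:+1/1935360 = 1/1935360
⇒ 3j(6 1 7; 2 1 -3)² = 3/91, sgn +1
4πI² = N·(3j₀)²·(3jₘ)² = 9/13
I = -1·√(0.692308/4π) = -0.23471705
No selection rule forces the value: the integral is nonzero (none).

-0.234717 (none)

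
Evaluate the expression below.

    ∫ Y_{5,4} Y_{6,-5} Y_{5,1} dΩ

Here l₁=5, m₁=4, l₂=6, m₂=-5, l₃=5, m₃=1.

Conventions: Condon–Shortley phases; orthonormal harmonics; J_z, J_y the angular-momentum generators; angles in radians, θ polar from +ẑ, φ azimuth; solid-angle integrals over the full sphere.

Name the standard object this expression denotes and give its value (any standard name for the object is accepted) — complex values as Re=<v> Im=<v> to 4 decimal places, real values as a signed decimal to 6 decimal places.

Gaunt coefficient, +0.158629

This is a Gaunt coefficient — the integral of a triple product of spherical harmonics over the sphere.
Rules hold: Σm=0, L=16 even, 1≤5≤11.
N = 11·13·11 = 1573
Δ = 6!·4!·6!/17! = 1/28588560
Racah Σ t=1..5: t=1:−1/345600 t=2:+1/13824 t=3:−1/5184 t=4:+1/13824 t=5:−1/345600 = -7/129600
⇒ 3j(5 6 5; 0 0 0)² = 80/7293, sgn +1
Racah Σ t=0..1: t=0:+1/518400 t=1:−1/2073600 = 1/691200
⇒ 3j(5 6 5; 4 -5 1)² = 81/4420, sgn +1
4πI² = N·(3j₀)²·(3jₘ)² = 1188/3757
I = +1·√(0.31621/4π) = 0.15862904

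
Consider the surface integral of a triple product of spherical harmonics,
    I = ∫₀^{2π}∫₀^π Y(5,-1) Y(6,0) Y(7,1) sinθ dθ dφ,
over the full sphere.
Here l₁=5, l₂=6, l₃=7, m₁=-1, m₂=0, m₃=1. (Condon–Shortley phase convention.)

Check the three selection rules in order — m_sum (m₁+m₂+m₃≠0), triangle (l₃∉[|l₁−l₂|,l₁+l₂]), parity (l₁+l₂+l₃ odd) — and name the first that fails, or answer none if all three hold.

none

Σmᵢ = 0  ✓
l₃∈[|l₁−l₂|,l₁+l₂]=[1,11], have l₃=7  ✓
Σlᵢ = 18 ⇒ even  ✓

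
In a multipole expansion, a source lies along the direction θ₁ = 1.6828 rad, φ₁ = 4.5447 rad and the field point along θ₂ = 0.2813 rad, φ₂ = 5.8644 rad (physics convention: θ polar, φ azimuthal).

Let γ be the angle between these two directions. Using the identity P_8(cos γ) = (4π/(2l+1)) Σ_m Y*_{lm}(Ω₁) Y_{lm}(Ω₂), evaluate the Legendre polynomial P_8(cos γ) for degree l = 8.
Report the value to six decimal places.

0.258716

Summing Y*_{l m}(θ₁,φ₁)·Y_{l m}(θ₂,φ₂) over m ∈ [−8, 8]; prefactor 4π/(2·8+1) = 0.739198:
  term(m=-8) = -0.000004+0.000008i   from Y*(Ω₁)=+0.111402-0.477324i, Y(Ω₂)=-0.000018-0.000004i
  term(m=-7) = +0.000055+0.000010i   from Y*(Ω₁)=-0.203370-0.085259i, Y(Ω₂)=-0.000246+0.000052i
  term(m=-6) = +0.000042+0.000650i   from Y*(Ω₁)=+0.157628-0.248835i, Y(Ω₂)=-0.001789+0.001302i
  term(m=-5) = +0.003289-0.001073i   from Y*(Ω₁)=-0.184204-0.165629i, Y(Ω₂)=-0.006978+0.012098i
  term(m=-4) = +0.007890+0.012408i   from Y*(Ω₁)=+0.177107-0.140532i, Y(Ω₂)=-0.006774+0.064683i
  term(m=-3) = +0.038560-0.041120i   from Y*(Ω₁)=-0.123843-0.225051i, Y(Ω₂)=+0.067872+0.208690i
  term(m=-2) = +0.084932+0.046641i   from Y*(Ω₁)=+0.183407-0.063926i, Y(Ω₂)=+0.333881+0.370673i
  term(m=-1) = +0.039536-0.154131i   from Y*(Ω₁)=-0.043374-0.256227i, Y(Ω₂)=+0.559392+0.248994i
  term(m=+0) = +0.001394+0.000000i   from Y*(Ω₁)=+0.184623-0.000000i, Y(Ω₂)=+0.007552+0.000000i
  term(m=+1) = +0.039536+0.154131i   from Y*(Ω₁)=+0.043374-0.256227i, Y(Ω₂)=-0.559392+0.248994i
  term(m=+2) = +0.084932-0.046641i   from Y*(Ω₁)=+0.183407+0.063926i, Y(Ω₂)=+0.333881-0.370673i
  term(m=+3) = +0.038560+0.041120i   from Y*(Ω₁)=+0.123843-0.225051i, Y(Ω₂)=-0.067872+0.208690i
  term(m=+4) = +0.007890-0.012408i   from Y*(Ω₁)=+0.177107+0.140532i, Y(Ω₂)=-0.006774-0.064683i
  term(m=+5) = +0.003289+0.001073i   from Y*(Ω₁)=+0.184204-0.165629i, Y(Ω₂)=+0.006978+0.012098i
  term(m=+6) = +0.000042-0.000650i   from Y*(Ω₁)=+0.157628+0.248835i, Y(Ω₂)=-0.001789-0.001302i
  term(m=+7) = +0.000055-0.000010i   from Y*(Ω₁)=+0.203370-0.085259i, Y(Ω₂)=+0.000246+0.000052i
  term(m=+8) = -0.000004-0.000008i   from Y*(Ω₁)=+0.111402+0.477324i, Y(Ω₂)=-0.000018+0.000004i
Total Σ_m = +0.349995-0.000000i. Multiply by 0.739198: +0.258716-0.000000i. P_8(cos γ) = 0.258716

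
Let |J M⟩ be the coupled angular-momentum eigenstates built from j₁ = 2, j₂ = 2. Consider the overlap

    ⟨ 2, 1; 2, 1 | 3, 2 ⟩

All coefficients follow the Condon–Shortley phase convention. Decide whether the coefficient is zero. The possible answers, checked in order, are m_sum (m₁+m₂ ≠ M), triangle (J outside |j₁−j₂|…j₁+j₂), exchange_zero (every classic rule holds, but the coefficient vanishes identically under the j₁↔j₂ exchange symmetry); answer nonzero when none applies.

m-sum: m₁+m₂ = 1+1 = 2, M = 2  ✓
triangle: |j₁−j₂| = 0 ≤ J = 3 ≤ j₁+j₂ = 4  ✓
exchange: j₁=j₂ and m₁=m₂, and (−1)^(j₁+j₂−J) = (−1)^1 = −1 forces ⟨j₁m₁;j₂m₂|JM⟩ = −⟨j₂m₂;j₁m₁|JM⟩ = −⟨j₁m₁;j₂m₂|JM⟩ ⇒ the coefficient vanishes identically
Racah sum check: Σ_k collapses to 0 ⇒ CG = 0

exchange_zero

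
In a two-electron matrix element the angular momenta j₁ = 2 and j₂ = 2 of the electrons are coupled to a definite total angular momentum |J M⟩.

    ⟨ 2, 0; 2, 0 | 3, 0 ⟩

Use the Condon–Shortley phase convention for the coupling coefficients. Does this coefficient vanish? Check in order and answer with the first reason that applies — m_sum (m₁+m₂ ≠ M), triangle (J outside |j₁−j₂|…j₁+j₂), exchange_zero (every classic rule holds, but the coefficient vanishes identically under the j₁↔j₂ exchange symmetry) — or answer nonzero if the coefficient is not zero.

exchange_zero

m-sum: m₁+m₂ = 0+0 = 0, M = 0  ✓
triangle: |j₁−j₂| = 0 ≤ J = 3 ≤ j₁+j₂ = 4  ✓
exchange: j₁=j₂ and m₁=m₂, and (−1)^(j₁+j₂−J) = (−1)^1 = −1 forces ⟨j₁m₁;j₂m₂|JM⟩ = −⟨j₂m₂;j₁m₁|JM⟩ = −⟨j₁m₁;j₂m₂|JM⟩ ⇒ the coefficient vanishes identically
Racah sum check: Σ_k collapses to 0 ⇒ CG = 0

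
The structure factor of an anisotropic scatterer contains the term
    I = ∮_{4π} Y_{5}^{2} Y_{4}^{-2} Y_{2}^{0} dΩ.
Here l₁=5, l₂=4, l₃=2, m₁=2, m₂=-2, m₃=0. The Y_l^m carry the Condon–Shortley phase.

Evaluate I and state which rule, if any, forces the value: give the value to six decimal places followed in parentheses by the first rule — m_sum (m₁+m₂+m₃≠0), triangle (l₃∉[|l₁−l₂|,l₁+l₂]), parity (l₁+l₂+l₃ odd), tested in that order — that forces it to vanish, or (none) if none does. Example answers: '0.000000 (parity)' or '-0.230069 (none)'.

Σlᵢ=11 odd — θ-integrand is odd under cosθ→−cosθ; I=0

0.000000 (parity)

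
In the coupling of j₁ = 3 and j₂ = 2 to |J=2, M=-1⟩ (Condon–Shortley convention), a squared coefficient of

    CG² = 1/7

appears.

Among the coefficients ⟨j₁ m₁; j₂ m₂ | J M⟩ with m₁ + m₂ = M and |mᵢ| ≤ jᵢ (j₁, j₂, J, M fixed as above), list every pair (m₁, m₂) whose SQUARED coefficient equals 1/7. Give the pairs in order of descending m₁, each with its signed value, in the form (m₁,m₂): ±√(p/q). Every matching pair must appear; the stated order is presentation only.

Admissible pairs with m₁+m₂ = M = -1: (-3,2), (-2,1), (-1,0), (0,-1), (1,-2)
  (m₁,m₂)=(1,-2): CG² = 3/14, CG = +√(3/14)
  (m₁,m₂)=(0,-1): CG² = 2/7, CG = −√(2/7)
  (m₁,m₂)=(-1,0): CG² = 1/7, CG = +√(1/7)   ← matches the target
  (m₁,m₂)=(-2,1): CG² = 0/1, CG = 0
  (m₁,m₂)=(-3,2): CG² = 5/14, CG = −√(5/14)
Pairs with CG² = 1/7: (-1,0): +√(1/7)

(-1,0): +√(1/7)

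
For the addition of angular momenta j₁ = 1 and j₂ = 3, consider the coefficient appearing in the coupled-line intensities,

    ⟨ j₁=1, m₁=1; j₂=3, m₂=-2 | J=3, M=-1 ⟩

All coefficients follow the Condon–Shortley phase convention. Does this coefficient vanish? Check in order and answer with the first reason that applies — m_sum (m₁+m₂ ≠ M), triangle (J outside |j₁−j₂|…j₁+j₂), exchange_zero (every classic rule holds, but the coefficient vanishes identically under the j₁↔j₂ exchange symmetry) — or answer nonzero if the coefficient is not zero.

nonzero

m-sum: m₁+m₂ = 1+(-2) = -1, M = -1  ✓
triangle: |j₁−j₂| = 2 ≤ J = 3 ≤ j₁+j₂ = 4  ✓
exchange: j₁≠j₂ or m₁≠m₂ — the exchange symmetry imposes no constraint here
value check: CG = +√(5/12) = +0.645497 ≠ 0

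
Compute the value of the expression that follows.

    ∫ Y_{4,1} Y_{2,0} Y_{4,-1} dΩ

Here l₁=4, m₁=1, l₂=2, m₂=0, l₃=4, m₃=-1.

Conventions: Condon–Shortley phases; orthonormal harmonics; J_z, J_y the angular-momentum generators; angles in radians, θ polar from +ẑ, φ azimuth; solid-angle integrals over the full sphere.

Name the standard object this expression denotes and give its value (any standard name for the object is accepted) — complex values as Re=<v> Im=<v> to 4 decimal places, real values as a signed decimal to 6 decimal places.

This is a Gaunt coefficient — the integral of a triple product of spherical harmonics over the sphere.
Checks pass: Σm=0; 10 even; l₃=4∈[2,6].
(2·4+1)(2·2+1)(2·4+1) = 405
Δ: 2! 6! 2! / 11! → 1/13860
sum: t=0:+1/192 t=1:−1/36 t=2:+1/192 = -5/288
3j²(4 2 4; 0 0 0) = Δ·Π!·Σ² = 20/693  (sign -1)
sum: t=0:+1/144 t=1:−1/48 t=2:+1/480 = -17/1440
3j²(4 2 4; 1 0 -1) = Δ·Π!·Σ² = 289/13860  (sign +1)
combine: 4πI² = 405·20/693·289/13860 = 1445/5929
take √, sign -1: I = -0.13926381

Gaunt coefficient, -0.139264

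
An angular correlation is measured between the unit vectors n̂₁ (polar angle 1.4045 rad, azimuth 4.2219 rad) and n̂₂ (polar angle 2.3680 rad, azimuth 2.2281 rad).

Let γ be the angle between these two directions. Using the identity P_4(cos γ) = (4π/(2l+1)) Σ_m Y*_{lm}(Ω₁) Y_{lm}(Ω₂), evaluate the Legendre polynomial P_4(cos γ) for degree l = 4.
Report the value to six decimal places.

Addition theorem: P_4(cos γ) = (4π/9) Σ_m Y*_{lm}(Ω₁) Y_{lm}(Ω₂), m = −4…4:
  [-4]  conj(Y_{4,-4})(Ω₁) = (-0.159601, -0.386995) ; Y_{4,-4}(Ω₂) = (-0.091927, -0.051707) ; Δ = (-0.005339, 0.043828)
  [-3]  conj(Y_{4,-3})(Ω₁) = (0.197754, 0.019708) ; Y_{4,-3}(Ω₂) = (-0.281201, 0.119259) ; Δ = (-0.057959, 0.018042)
  [-2]  conj(Y_{4,-2})(Ω₁) = (0.146257, -0.218525) ; Y_{4,-2}(Ω₂) = (-0.106876, 0.408011) ; Δ = (0.073529, 0.083030)
  [-1]  conj(Y_{4,-1})(Ω₁) = (0.102162, 0.191308) ; Y_{4,-1}(Ω₂) = (0.084181, 0.109072) ; Δ = (-0.012266, 0.027248)
  [+0]  conj(Y_{4,0})(Ω₁) = (0.233179, -0.000000) ; Y_{4,0}(Ω₂) = (-0.337043, 0.000000) ; Δ = (-0.078592, 0.000000)
  [+1]  conj(Y_{4,1})(Ω₁) = (-0.102162, 0.191308) ; Y_{4,1}(Ω₂) = (-0.084181, 0.109072) ; Δ = (-0.012266, -0.027248)
  [+2]  conj(Y_{4,2})(Ω₁) = (0.146257, 0.218525) ; Y_{4,2}(Ω₂) = (-0.106876, -0.408011) ; Δ = (0.073529, -0.083030)
  [+3]  conj(Y_{4,3})(Ω₁) = (-0.197754, 0.019708) ; Y_{4,3}(Ω₂) = (0.281201, 0.119259) ; Δ = (-0.057959, -0.018042)
  [+4]  conj(Y_{4,4})(Ω₁) = (-0.159601, 0.386995) ; Y_{4,4}(Ω₂) = (-0.091927, 0.051707) ; Δ = (-0.005339, -0.043828)
Accumulated sum (-0.082661, -0.000000); after 4π/(2l+1) scaling, (-0.115417, -0.000000) ⇒ P_4 = -0.115417

-0.115417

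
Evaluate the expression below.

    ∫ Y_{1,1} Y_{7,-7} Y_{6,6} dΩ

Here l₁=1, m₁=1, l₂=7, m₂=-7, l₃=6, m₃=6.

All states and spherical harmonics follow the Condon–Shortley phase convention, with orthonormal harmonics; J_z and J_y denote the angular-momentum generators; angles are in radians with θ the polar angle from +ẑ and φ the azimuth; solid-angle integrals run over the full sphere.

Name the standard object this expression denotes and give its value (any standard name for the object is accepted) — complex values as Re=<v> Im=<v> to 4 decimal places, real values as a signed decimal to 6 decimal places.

Gaunt coefficient, -0.333779

This is a Gaunt coefficient — the integral of a triple product of spherical harmonics over the sphere.
Rules hold: Σm=0, L=14 even, 6≤6≤8.
N = 3·15·13 = 585
Δ = 2!·0!·12!/15! = 1/1365
Racah Σ t=1..1: t=1:−1/518400 = -1/518400
⇒ 3j(1 7 6; 0 0 0)² = 7/195, sgn -1
Racah Σ t=0..0: t=0:+1/958003200 = 1/958003200
⇒ 3j(1 7 6; 1 -7 6)² = 1/15, sgn +1
4πI² = N·(3j₀)²·(3jₘ)² = 7/5
I = -1·√(1.4/4π) = -0.33377906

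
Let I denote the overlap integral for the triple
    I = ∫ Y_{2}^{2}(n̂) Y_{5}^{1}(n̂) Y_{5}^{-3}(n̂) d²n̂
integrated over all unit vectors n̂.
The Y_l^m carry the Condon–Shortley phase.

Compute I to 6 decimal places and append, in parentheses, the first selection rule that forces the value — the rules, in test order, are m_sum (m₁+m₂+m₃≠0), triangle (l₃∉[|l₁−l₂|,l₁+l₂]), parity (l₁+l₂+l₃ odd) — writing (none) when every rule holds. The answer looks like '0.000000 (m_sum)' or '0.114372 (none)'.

0.171169 (none)

m-sum 0 ✓  L=12 even ✓  3≤5≤7 ✓
Π(2lᵢ+1) = 5×11×11 = 605
triangle coeff Δ(2,5,5) = 1/38610
Σ_t [0,2]: t=0:+1/2880 t=1:−1/576 t=2:+1/2880 = -1/960
(3j)²=10/429 [(2 5 5; 0 0 0)], sign=+1
Σ_t [0,0]: t=0:+1/5760 = 1/5760
(3j)²=56/2145 [(2 5 5; 2 1 -3)], sign=+1
⇒ 4πI² = 560/1521
I = (+1)√(560/1521/(4π)) = 0.17116875
No selection rule forces the value: the integral is nonzero (none).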